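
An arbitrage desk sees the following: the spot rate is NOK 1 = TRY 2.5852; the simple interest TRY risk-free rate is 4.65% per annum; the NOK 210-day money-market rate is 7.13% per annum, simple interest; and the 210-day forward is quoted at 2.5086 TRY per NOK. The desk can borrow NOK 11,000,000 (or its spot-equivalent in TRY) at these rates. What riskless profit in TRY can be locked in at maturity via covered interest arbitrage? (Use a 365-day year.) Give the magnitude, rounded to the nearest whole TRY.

TRY 471,409

T = 210/365 years.
Route A — deposit NOK, sell forward: 11,000,000 × 1.0410219178 × 2.5086 = TRY 28,726,583.41.
Route B — convert at spot, deposit TRY: 11,000,000 × 2.5852 × 1.0267534247 = TRY 29,197,992.49.
The quoted forward undervalues NOK, so borrow NOK, convert to TRY at spot, deposit the TRY at 4.65%, and buy NOK forward at 2.5086 to cover the loan.
The gap between the two covered legs is TRY 471,409.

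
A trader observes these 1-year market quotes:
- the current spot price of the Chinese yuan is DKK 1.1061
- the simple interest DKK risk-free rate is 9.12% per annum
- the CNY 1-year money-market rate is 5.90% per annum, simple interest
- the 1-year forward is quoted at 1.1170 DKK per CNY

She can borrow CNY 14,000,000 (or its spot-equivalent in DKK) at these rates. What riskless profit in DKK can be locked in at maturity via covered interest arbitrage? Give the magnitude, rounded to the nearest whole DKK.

T = 1 year.
Route A — deposit CNY, sell forward: 14,000,000 × 1.059000 × 1.1170 = DKK 16,560,642.00.
Route B — convert at spot, deposit DKK: 14,000,000 × 1.1061 × 1.091200 = DKK 16,897,668.48.
The quoted forward undervalues CNY, so borrow CNY, convert to DKK at spot, deposit the DKK at 9.12%, and buy CNY forward at 1.1170 to cover the loan.
Profit = 16,897,668.48 − 16,560,642.00 = DKK 337,026.

DKK 337,026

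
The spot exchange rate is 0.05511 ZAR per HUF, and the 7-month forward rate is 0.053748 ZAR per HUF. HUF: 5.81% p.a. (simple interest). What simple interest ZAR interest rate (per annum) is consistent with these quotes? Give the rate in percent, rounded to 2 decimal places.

T = 7/12 years.
CIP gives F = S · g_ZAR/g_HUF, so g_ZAR/g_HUF = 0.053748/0.05511 = 0.9752858.
The HUF side grows by 1 + 0.0581×7/12 = 1.0338917.
So the ZAR growth factor = 1.0083399.
(1.0083399 − 1)/T = 0.014297, i.e. 1.43%.

1.43%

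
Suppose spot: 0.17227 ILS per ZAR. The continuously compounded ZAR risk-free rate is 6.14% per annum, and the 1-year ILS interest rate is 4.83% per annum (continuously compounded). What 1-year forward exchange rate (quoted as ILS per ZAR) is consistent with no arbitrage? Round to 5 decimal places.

0.17003

T = 1 year.
ILS growth factor: e^(0.0483×1) = 1.0494855.
ZAR growth factor: e^(0.0614×1) = 1.0633242.
CIP: F = S · (grow ILS)/(grow ZAR) = 0.17227 × 1.0494855/1.0633242 = 0.1700280 ILS per ZAR.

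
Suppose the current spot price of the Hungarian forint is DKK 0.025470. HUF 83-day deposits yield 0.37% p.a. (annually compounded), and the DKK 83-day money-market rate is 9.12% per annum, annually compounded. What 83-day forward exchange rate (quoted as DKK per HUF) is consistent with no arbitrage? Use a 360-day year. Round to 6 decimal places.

0.025966

T = 83/360 years.
Growth of 1 DKK over T: (1 + 0.0912)^(83/360) = 1.0203263.
Growth of 1 HUF over T: (1 + 0.0037)^(83/360) = 1.0008518.
So F = 0.02547 × 1.0203263 / 1.0008518 = 0.02596559 (DKK/HUF).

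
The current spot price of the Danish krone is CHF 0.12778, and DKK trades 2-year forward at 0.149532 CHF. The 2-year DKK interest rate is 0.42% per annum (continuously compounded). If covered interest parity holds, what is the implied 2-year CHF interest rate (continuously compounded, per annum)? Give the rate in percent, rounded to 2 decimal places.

8.28%

T = 2 years.
F/S = 0.149532/0.12778 = 1.1702301 = (growth of CHF) / (growth of DKK).
DKK growth factor: e^(0.0042×2) = 1.0084354.
So the CHF growth factor = 1.1801015.
Take logs: ln 1.1801015 / 2 = 0.082800, so 8.28%.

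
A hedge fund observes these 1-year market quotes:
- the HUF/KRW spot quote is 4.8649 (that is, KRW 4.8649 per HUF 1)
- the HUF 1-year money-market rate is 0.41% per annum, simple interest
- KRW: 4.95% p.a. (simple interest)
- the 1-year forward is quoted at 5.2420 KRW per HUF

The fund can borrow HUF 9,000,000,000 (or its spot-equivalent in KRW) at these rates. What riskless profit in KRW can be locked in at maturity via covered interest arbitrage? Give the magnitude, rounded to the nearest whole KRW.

T = 1 year.
Route A — deposit HUF, sell forward: 9,000,000,000 × 1.004100 × 5.2420 = KRW 47,371,429,800.00.
Route B — convert at spot, deposit KRW: 9,000,000,000 × 4.8649 × 1.049500 = KRW 45,951,412,950.00.
The quoted forward overvalues HUF, so borrow KRW, buy HUF at spot, deposit the HUF at 0.41%, and sell the proceeds forward at 5.2420.
The gap between the two covered legs is KRW 1,420,016,850.

KRW 1,420,016,850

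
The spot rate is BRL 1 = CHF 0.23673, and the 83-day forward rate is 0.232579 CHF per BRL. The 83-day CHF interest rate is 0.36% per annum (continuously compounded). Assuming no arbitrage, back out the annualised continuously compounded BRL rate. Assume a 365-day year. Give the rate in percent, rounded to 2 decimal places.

8.14%

T = 83/365 years.
CIP gives F = S · g_CHF/g_BRL, so g_CHF/g_BRL = 0.232579/0.23673 = 0.9824653.
The CHF side grows by e^(0.0036×83/365) = 1.000819.
So the BRL growth factor = 1.0186813.
Take logs: ln 1.0186813 / (83/365) = 0.081395, so 8.14%.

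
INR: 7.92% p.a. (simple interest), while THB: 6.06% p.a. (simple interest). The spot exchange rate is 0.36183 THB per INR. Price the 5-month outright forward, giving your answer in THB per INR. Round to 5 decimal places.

0.35912

T = 5/12 years.
THB accumulates by 1 + 0.0606×5/12 = 1.025250.
INR growth factor: 1 + 0.0792×5/12 = 1.033000.
Forward (THB per INR) = 0.36183 × 1.025250 / 1.033000 = 0.3591154.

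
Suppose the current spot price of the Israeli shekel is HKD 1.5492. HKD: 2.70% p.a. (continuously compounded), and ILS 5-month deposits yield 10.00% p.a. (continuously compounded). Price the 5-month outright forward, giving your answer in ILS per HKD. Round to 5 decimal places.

0.66543

T = 5/12 years.
HKD accumulates by e^(0.0270×5/12) = 1.0113135.
ILS growth factor: e^(0.1000×5/12) = 1.0425469.
So F = 1.5492 × 1.0113135 / 1.0425469 = 1.502788 (HKD/ILS).
Quoted the other way: 1/1.502788 = 0.66543 ILS per HKD.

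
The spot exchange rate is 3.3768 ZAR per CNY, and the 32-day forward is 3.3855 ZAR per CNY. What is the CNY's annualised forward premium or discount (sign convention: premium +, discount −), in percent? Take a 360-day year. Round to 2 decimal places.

+2.90%

T = 32/360 years.
(F − S)/S = (3.3855 − 3.3768)/3.3768 = 0.0025764.
×(1/T) gives 2.90% p.a.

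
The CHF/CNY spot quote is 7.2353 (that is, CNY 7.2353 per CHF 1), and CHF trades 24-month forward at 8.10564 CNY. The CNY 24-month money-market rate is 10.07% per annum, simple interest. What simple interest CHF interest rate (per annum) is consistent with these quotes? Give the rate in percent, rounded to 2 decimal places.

3.62%

T = 2 years.
F/S = 8.10564/7.2353 = 1.1202908 = (growth of CNY) / (growth of CHF).
The CNY side grows by 1 + 0.1007×2 = 1.201400.
That pins the CHF growth at 1.0724001.
(1.0724001 − 1)/T = 0.036200, i.e. 3.62%.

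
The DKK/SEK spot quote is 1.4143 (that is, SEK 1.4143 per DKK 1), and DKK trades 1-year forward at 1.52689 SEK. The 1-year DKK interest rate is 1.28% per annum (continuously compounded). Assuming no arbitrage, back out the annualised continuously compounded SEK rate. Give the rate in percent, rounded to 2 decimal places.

T = 1 year.
F/S = 1.52689/1.4143 = 1.0796083 = (growth of SEK) / (growth of DKK).
The DKK side grows by e^(0.0128×1) = 1.0128823.
That pins the SEK growth at 1.0935161.
Take logs: ln 1.0935161 / 1 = 0.089398, so 8.94%.

8.94%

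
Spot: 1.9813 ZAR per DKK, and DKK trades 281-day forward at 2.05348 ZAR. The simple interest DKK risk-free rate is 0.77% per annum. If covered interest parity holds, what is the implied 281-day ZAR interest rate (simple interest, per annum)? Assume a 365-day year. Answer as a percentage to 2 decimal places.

T = 281/365 years.
F/S = 2.05348/1.9813 = 1.0364306 = (growth of ZAR) / (growth of DKK).
DKK growth factor: 1 + 0.0077×281/365 = 1.0059279.
Hence g_ZAR = 1.0425745.
r = (1.0425745 − 1)/(281/365) = 0.055301 → 5.53%.

5.53%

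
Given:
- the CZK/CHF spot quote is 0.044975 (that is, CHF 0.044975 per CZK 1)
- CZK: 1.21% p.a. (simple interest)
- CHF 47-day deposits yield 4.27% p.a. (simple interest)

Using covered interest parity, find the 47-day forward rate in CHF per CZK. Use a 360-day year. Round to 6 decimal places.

0.045154

T = 47/360 years.
Growth of 1 CHF over T: 1 + 0.0427×47/360 = 1.0055747.
Growth of 1 CZK over T: 1 + 0.0121×47/360 = 1.0015797.
So F = 0.044975 × 1.0055747 / 1.0015797 = 0.04515439 (CHF/CZK).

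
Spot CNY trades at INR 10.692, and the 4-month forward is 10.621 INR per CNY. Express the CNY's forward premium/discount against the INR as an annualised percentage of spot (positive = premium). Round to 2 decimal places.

T = 4/12 years.
(F − S)/S = (10.621 − 10.692)/10.692 = -0.0066405.
×(1/T) gives -1.99% p.a.

-1.99%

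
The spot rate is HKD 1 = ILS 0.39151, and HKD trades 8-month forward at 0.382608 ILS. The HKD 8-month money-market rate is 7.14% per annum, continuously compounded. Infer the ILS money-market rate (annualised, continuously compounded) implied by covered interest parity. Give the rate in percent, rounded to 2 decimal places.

3.69%

T = 8/12 years.
F/S = 0.382608/0.39151 = 0.9772624 = (growth of ILS) / (growth of HKD).
HKD growth factor: e^(0.0714×8/12) = 1.0487511.
Hence g_ILS = 1.024905.
r = ln(1.024905)/(8/12) = 0.036900 → 3.69%.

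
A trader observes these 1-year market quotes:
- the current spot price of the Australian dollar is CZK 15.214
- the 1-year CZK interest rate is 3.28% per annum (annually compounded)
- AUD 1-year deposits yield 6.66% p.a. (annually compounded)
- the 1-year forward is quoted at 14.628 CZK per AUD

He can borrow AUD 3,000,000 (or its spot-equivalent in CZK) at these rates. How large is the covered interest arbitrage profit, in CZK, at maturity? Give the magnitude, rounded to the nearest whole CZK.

CZK 332,383

T = 1 year.
Keep in AUD, deliver into the forward: 3,000,000·1.066600·14.628 = CZK 46,806,674.40.
Swap to CZK now, deposit: 3,000,000·15.214·1.032800 = CZK 47,139,057.60.
The quoted forward undervalues AUD, so borrow AUD, convert to CZK at spot, deposit the CZK at 3.28%, and buy AUD forward at 14.628 to cover the loan.
The gap between the two covered legs is CZK 332,383.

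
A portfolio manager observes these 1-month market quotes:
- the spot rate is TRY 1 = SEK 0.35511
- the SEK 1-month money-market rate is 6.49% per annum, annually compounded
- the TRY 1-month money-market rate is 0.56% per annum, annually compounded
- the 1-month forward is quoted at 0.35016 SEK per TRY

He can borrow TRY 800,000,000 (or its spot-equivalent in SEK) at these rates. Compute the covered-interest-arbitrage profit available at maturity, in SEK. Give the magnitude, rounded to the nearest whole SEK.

SEK 5,322,157

T = 1/12 years.
Route A — deposit TRY, sell forward: 800,000,000 × 1.00046547316 × 0.35016 = SEK 280,258,392.07.
Route B — convert at spot, deposit SEK: 800,000,000 × 0.35511 × 1.00525382804 = SEK 285,580,549.50.
The quoted forward undervalues TRY, so borrow TRY, convert to SEK at spot, deposit the SEK at 6.49%, and buy TRY forward at 0.35016 to cover the loan.
The gap between the two covered legs is SEK 5,322,157.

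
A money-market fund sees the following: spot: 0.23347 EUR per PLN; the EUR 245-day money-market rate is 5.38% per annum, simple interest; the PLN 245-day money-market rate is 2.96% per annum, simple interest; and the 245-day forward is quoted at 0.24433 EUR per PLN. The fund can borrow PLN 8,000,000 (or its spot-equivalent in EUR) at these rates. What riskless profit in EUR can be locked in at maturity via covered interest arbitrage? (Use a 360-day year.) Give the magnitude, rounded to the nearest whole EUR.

T = 245/360 years.
Invest the PLN and cover forward: 8,000,000 × 1.020144444 × 0.24433 = EUR 1,994,015.14.
Convert at spot and invest in EUR: 8,000,000 × 0.23347 × 1.036613889 = EUR 1,936,145.96.
The quoted forward overvalues PLN, so borrow EUR, buy PLN at spot, deposit the PLN at 2.96%, and sell the proceeds forward at 0.24433.
Profit = 1,994,015.14 − 1,936,145.96 = EUR 57,869.

EUR 57,869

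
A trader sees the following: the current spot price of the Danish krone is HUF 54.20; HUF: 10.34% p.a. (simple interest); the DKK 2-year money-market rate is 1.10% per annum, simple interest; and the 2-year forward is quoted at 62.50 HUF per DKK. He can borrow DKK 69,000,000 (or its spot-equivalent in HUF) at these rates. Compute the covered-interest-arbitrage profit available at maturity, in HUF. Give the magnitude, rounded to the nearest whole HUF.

T = 2 years.
Keep in DKK, deliver into the forward: 69,000,000·1.022000·62.50 = HUF 4,407,375,000.00.
Swap to HUF now, deposit: 69,000,000·54.20·1.206800 = HUF 4,513,190,640.00.
The quoted forward undervalues DKK, so borrow DKK, convert to HUF at spot, deposit the HUF at 10.34%, and buy DKK forward at 62.50 to cover the loan.
Profit = 4,513,190,640.00 − 4,407,375,000.00 = HUF 105,815,640.

HUF 105,815,640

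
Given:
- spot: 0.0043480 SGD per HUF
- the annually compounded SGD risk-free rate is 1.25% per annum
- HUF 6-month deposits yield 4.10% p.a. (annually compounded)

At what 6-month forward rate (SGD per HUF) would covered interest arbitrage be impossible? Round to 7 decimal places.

T = 6/12 years.
SGD growth factor: (1 + 0.0125)^(6/12) = 1.0062306.
HUF growth factor: (1 + 0.0410)^(6/12) = 1.0202941.
So F = 0.004348 × 1.0062306 / 1.0202941 = 0.004288068 (SGD/HUF).

0.0042881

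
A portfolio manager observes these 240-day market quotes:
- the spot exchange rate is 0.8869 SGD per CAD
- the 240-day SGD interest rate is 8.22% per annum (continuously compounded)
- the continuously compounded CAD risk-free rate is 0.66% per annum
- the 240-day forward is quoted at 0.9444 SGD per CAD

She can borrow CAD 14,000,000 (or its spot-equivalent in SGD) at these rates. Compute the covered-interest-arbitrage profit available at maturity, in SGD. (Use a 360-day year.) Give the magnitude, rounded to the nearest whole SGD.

SGD 163,884

T = 240/360 years.
Keep in CAD, deliver into the forward: 14,000,000·1.0044096942·0.9444 = SGD 13,279,903.21.
Swap to SGD now, deposit: 14,000,000·0.8869·1.0563293277 = SGD 13,116,018.73.
The quoted forward overvalues CAD, so borrow SGD, buy CAD at spot, deposit the CAD at 0.66%, and sell the proceeds forward at 0.9444.
Profit = 13,279,903.21 − 13,116,018.73 = SGD 163,884.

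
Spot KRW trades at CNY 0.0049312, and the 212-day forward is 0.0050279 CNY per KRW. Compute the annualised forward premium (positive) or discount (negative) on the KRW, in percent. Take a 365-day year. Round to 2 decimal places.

+3.38%

T = 212/365 years.
Period premium: (0.0050279 − 0.0049312)/0.0049312 = 0.0196098.
×(1/T) gives 3.38% p.a.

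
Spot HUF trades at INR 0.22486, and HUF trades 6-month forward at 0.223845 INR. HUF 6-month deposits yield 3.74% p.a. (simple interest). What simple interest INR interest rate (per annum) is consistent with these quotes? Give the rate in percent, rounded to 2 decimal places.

2.82%

T = 6/12 years.
F/S = 0.223845/0.22486 = 0.9954861 = (growth of INR) / (growth of HUF).
HUF growth factor: 1 + 0.0374×6/12 = 1.018700.
That pins the INR growth at 1.0141017.
(1.0141017 − 1)/T = 0.028203, i.e. 2.82%.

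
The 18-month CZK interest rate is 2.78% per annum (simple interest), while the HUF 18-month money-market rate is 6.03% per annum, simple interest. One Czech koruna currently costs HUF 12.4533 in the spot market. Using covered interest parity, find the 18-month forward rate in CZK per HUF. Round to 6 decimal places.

0.076710

T = 18/12 years.
HUF growth factor: 1 + 0.0603×18/12 = 1.090450.
Growth of 1 CZK over T: 1 + 0.0278×18/12 = 1.041700.
Forward (HUF per CZK) = 12.4533 × 1.090450 / 1.041700 = 13.03610.
Quoted the other way: 1/13.03610 = 0.076710 CZK per HUF.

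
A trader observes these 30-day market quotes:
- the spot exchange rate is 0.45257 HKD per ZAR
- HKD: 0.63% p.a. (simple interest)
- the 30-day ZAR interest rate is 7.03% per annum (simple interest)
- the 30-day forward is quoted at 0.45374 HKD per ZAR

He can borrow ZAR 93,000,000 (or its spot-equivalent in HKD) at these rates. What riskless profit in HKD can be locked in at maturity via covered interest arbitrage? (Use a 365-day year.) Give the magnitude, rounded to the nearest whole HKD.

T = 30/365 years.
Route A — deposit ZAR, sell forward: 93,000,000 × 1.0057780822 × 0.45374 = HKD 42,441,642.47.
Route B — convert at spot, deposit HKD: 93,000,000 × 0.45257 × 1.0005178082 = HKD 42,110,804.03.
The quoted forward overvalues ZAR, so borrow HKD, buy ZAR at spot, deposit the ZAR at 7.03%, and sell the proceeds forward at 0.45374.
Arbitrage profit = |42,441,642.47 − 42,110,804.03| = HKD 330,838.

HKD 330,838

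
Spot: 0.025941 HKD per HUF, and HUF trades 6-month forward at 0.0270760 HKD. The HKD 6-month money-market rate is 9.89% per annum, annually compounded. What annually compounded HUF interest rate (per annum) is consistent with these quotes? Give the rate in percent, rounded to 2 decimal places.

T = 6/12 years.
F/S = 0.027076/0.025941 = 1.0437531 = (growth of HKD) / (growth of HUF).
The HKD side grows by (1 + 0.0989)^(6/12) = 1.0482843.
Hence g_HUF = 1.0043413.
Annualise: 1.0043413^(12/6) − 1 = 0.008701 = 0.87%.

0.87%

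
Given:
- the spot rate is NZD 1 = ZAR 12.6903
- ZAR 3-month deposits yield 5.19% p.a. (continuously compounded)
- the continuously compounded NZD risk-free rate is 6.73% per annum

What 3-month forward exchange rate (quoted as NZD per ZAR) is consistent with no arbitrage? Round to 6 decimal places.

T = 3/12 years.
ZAR growth factor: e^(0.0519×3/12) = 1.0130595.
Growth of 1 NZD over T: e^(0.0673×3/12) = 1.0169673.
Forward (ZAR per NZD) = 12.6903 × 1.0130595 / 1.0169673 = 12.64154.
Invert for NZD per ZAR: 1 / 12.64154 = 0.079104.

0.079104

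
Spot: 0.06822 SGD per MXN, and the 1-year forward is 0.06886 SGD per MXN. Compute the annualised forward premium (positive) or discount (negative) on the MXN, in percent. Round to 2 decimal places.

+0.94%

T = 1 year.
(F − S)/S = (0.06886 − 0.06822)/0.06822 = 0.0093814.
×(1/T) gives 0.94% p.a.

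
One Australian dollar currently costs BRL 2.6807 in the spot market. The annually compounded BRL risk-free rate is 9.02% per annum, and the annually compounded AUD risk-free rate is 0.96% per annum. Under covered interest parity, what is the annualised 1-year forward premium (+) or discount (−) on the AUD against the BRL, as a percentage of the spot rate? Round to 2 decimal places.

T = 1 year.
F = S · g_BRL/g_AUD = 2.6807 × 1.090200/1.009600 = 2.8947099.
(F − S)/S ÷ T = (2.8947099 − 2.6807)/2.6807/1 = 0.079834 → 7.98%.

+7.98%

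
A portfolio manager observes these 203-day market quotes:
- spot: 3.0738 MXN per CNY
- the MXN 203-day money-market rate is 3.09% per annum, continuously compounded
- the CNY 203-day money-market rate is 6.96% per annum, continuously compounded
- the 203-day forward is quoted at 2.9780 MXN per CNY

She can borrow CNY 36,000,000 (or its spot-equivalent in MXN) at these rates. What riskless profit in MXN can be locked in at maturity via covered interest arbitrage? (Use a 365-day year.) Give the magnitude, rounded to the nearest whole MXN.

T = 203/365 years.
Keep in CNY, deliver into the forward: 36,000,000·1.03946799718·2.9780 = MXN 111,439,285.04.
Swap to MXN now, deposit: 36,000,000·3.0738·1.01733399938 = MXN 112,574,924.90.
The quoted forward undervalues CNY, so borrow CNY, convert to MXN at spot, deposit the MXN at 3.09%, and buy CNY forward at 2.9780 to cover the loan.
Profit = 112,574,924.90 − 111,439,285.04 = MXN 1,135,640.

MXN 1,135,640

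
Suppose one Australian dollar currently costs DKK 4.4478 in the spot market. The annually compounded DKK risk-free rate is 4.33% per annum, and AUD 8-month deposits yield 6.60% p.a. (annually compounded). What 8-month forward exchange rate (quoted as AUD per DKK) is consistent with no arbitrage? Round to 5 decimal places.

0.22808

T = 8/12 years.
DKK growth factor: (1 + 0.0433)^(8/12) = 1.0286623.
AUD accumulates by (1 + 0.0660)^(8/12) = 1.0435297.
CIP: F = S · (grow DKK)/(grow AUD) = 4.4478 × 1.0286623/1.0435297 = 4.384431 DKK per AUD.
Invert for AUD per DKK: 1 / 4.384431 = 0.22808.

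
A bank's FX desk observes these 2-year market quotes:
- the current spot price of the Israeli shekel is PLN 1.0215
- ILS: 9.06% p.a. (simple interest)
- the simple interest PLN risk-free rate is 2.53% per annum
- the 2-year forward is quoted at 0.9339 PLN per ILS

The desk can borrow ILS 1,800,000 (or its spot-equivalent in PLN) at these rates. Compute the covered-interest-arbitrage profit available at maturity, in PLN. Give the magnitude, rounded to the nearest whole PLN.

PLN 53,883

T = 2 years.
Invest the ILS and cover forward: 1,800,000 × 1.181200 × 0.9339 = PLN 1,985,620.82.
Convert at spot and invest in PLN: 1,800,000 × 1.0215 × 1.050600 = PLN 1,931,738.22.
The quoted forward overvalues ILS, so borrow PLN, buy ILS at spot, deposit the ILS at 9.06%, and sell the proceeds forward at 0.9339.
Profit = 1,985,620.82 − 1,931,738.22 = PLN 53,883.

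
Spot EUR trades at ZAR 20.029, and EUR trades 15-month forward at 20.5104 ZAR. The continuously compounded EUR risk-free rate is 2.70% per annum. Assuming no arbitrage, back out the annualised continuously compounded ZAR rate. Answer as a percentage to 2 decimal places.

T = 15/12 years.
By CIP, F/S equals the ZAR-to-EUR growth ratio: 20.5104/20.029 = 1.0240351.
EUR growth factor: e^(0.0270×15/12) = 1.034326.
Hence g_ZAR = 1.0591861.
r = ln(1.0591861)/(15/12) = 0.046001 → 4.60%.

4.60%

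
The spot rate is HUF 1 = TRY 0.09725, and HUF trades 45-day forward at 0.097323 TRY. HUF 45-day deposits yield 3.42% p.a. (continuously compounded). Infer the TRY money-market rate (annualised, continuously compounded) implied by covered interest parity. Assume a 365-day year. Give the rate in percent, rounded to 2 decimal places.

T = 45/365 years.
By CIP, F/S equals the TRY-to-HUF growth ratio: 0.097323/0.09725 = 1.0007506.
HUF growth factor: e^(0.0342×45/365) = 1.0042253.
That pins the TRY growth at 1.0049791.
Take logs: ln 1.0049791 / (45/365) = 0.040286, so 4.03%.

4.03%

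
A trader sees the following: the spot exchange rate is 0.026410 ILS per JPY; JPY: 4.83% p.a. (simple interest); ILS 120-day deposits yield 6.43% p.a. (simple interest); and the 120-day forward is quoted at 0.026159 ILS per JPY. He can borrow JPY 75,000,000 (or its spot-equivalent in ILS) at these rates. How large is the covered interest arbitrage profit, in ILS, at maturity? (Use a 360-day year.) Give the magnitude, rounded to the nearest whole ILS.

T = 120/360 years.
Invest the JPY and cover forward: 75,000,000 × 1.016100 × 0.026159 = ILS 1,993,511.99.
Convert at spot and invest in ILS: 75,000,000 × 0.026410 × 1.021433333 = ILS 2,023,204.07.
The quoted forward undervalues JPY, so borrow JPY, convert to ILS at spot, deposit the ILS at 6.43%, and buy JPY forward at 0.026159 to cover the loan.
The gap between the two covered legs is ILS 29,692.

ILS 29,692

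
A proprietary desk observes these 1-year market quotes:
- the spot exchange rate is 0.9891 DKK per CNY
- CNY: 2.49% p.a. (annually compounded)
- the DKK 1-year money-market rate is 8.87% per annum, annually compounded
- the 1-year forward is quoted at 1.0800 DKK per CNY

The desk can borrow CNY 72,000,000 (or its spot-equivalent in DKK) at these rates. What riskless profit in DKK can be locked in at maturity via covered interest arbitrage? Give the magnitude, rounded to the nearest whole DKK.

DKK 2,164,236

T = 1 year.
Route A — deposit CNY, sell forward: 72,000,000 × 1.024900 × 1.0800 = DKK 79,696,224.00.
Route B — convert at spot, deposit DKK: 72,000,000 × 0.9891 × 1.088700 = DKK 77,531,988.24.
The quoted forward overvalues CNY, so borrow DKK, buy CNY at spot, deposit the CNY at 2.49%, and sell the proceeds forward at 1.0800.
The gap between the two covered legs is DKK 2,164,236.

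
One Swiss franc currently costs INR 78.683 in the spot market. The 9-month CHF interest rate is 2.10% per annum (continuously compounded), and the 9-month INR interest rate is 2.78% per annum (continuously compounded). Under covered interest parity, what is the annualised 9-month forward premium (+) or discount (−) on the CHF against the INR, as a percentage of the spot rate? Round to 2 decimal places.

+0.68%

T = 9/12 years.
CIP forward (INR per CHF) = 78.683 × 1.0210689/1.0158747 = 79.085309.
Annualised premium = (F − S)/S × (1/T) = (79.085309 − 78.683)/78.683 ÷ (9/12) = 0.68%.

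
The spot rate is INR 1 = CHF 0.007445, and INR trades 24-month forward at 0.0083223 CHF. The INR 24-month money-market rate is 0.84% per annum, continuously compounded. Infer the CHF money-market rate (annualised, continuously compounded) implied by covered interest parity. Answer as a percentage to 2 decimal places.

T = 2 years.
F/S = 0.0083223/0.007445 = 1.1178375 = (growth of CHF) / (growth of INR).
INR growth factor: e^(0.0084×2) = 1.0169419.
That pins the CHF growth at 1.1367758.
Take logs: ln 1.1367758 / 2 = 0.064098, so 6.41%.

6.41%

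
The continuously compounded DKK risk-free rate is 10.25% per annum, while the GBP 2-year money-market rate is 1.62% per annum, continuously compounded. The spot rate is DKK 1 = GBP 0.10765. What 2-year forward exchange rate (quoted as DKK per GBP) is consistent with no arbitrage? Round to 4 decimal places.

T = 2 years.
GBP growth factor: e^(0.0162×2) = 1.03293059.
DKK accumulates by e^(0.1025×2) = 1.22752506.
CIP: F = S · (grow GBP)/(grow DKK) = 0.10765 × 1.03293059/1.22752506 = 0.090584691 GBP per DKK.
Quoted the other way: 1/0.090584691 = 11.0394 DKK per GBP.

11.0394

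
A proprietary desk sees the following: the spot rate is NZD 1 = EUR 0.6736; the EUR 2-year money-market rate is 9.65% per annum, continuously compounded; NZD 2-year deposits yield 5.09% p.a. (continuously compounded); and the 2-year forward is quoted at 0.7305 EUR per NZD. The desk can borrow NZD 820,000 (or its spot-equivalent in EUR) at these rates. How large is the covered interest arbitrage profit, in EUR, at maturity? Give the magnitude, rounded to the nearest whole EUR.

EUR 6,737

T = 2 years.
Keep in NZD, deliver into the forward: 820,000·1.10716202·0.7305 = EUR 663,201.12.
Swap to EUR now, deposit: 820,000·0.6736·1.21288279 = EUR 669,938.23.
The quoted forward undervalues NZD, so borrow NZD, convert to EUR at spot, deposit the EUR at 9.65%, and buy NZD forward at 0.7305 to cover the loan.
The gap between the two covered legs is EUR 6,737.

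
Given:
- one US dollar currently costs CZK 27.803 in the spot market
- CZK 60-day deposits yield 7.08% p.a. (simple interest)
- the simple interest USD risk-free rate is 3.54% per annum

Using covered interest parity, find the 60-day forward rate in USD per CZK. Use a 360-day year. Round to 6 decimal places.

0.035758

T = 60/360 years.
CZK growth factor: 1 + 0.0708×60/360 = 1.011800.
Growth of 1 USD over T: 1 + 0.0354×60/360 = 1.005900.
CIP: F = S · (grow CZK)/(grow USD) = 27.803 × 1.011800/1.005900 = 27.96608 CZK per USD.
Quoted the other way: 1/27.96608 = 0.035758 USD per CZK.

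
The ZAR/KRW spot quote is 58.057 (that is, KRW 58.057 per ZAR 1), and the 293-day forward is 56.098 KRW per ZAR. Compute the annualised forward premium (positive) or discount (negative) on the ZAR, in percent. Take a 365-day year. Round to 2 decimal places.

-4.20%

T = 293/365 years.
(F − S)/S = (56.098 − 58.057)/58.057 = -0.0337427.
Per annum: -0.0337427 / (293/365) = -0.042034 = -4.20%.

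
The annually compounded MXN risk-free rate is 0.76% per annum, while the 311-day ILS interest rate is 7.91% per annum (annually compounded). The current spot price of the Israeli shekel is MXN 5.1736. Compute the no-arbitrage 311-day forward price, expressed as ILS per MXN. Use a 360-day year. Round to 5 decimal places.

T = 311/360 years.
MXN accumulates by (1 + 0.0076)^(311/360) = 1.0065622.
Growth of 1 ILS over T: (1 + 0.0791)^(311/360) = 1.0679763.
CIP: F = S · (grow MXN)/(grow ILS) = 5.1736 × 1.0065622/1.0679763 = 4.876092 MXN per ILS.
Quoted the other way: 1/4.876092 = 0.20508 ILS per MXN.

0.20508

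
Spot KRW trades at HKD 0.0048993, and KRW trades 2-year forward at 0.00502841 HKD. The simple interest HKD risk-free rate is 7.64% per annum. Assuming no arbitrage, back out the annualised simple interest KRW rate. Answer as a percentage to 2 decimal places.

T = 2 years.
CIP gives F = S · g_HKD/g_KRW, so g_HKD/g_KRW = 0.00502841/0.0048993 = 1.0263527.
HKD growth factor: 1 + 0.0764×2 = 1.152800.
That pins the KRW growth at 1.1232006.
(1.1232006 − 1)/T = 0.061600, i.e. 6.16%.

6.16%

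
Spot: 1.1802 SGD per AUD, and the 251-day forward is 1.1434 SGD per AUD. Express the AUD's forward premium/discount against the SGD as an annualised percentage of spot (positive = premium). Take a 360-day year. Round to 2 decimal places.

-4.47%

T = 251/360 years.
AUD trades forward at -3.11812% vs spot over the period.
Per annum: -0.0311812 / (251/360) = -0.044722 = -4.47%.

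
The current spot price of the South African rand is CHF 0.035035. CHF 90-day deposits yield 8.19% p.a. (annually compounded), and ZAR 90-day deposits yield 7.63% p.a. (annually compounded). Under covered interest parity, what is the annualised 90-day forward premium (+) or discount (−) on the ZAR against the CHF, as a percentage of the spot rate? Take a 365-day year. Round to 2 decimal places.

T = 90/365 years.
CIP forward (CHF per ZAR) = 0.035035 × 1.0195997/1.0182959 = 0.035079858.
Annualised premium = (F − S)/S × (1/T) = (0.035079858 − 0.035035)/0.035035 ÷ (90/365) = 0.52%.

+0.52%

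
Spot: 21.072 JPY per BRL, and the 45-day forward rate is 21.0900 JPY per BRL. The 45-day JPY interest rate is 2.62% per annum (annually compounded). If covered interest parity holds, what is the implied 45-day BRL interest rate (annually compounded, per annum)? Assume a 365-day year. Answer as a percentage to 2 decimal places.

T = 45/365 years.
By CIP, F/S equals the JPY-to-BRL growth ratio: 21.09/21.072 = 1.0008542.
JPY growth factor: (1 + 0.0262)^(45/365) = 1.0031936.
That pins the BRL growth at 1.0023374.
r = 1.0023374^(365/45) − 1 = 0.019117 → 1.91%.

1.91%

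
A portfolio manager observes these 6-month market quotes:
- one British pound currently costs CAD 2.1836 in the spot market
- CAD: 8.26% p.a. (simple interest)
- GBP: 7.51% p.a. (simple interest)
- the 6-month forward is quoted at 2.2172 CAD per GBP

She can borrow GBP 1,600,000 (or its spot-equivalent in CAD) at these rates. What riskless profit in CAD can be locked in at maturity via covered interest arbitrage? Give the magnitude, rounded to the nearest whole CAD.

T = 6/12 years.
Invest the GBP and cover forward: 1,600,000 × 1.037550 × 2.2172 = CAD 3,680,729.38.
Convert at spot and invest in CAD: 1,600,000 × 2.1836 × 1.041300 = CAD 3,638,052.29.
The quoted forward overvalues GBP, so borrow CAD, buy GBP at spot, deposit the GBP at 7.51%, and sell the proceeds forward at 2.2172.
The gap between the two covered legs is CAD 42,677.

CAD 42,677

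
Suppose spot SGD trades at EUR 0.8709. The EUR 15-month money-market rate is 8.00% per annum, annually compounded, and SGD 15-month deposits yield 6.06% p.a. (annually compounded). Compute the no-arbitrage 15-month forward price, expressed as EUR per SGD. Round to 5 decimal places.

0.89086

T = 15/12 years.
EUR growth factor: (1 + 0.0800)^(15/12) = 1.1009807.
SGD accumulates by (1 + 0.0606)^(15/12) = 1.0763153.
CIP: F = S · (grow EUR)/(grow SGD) = 0.8709 × 1.1009807/1.0763153 = 0.8908580 EUR per SGD.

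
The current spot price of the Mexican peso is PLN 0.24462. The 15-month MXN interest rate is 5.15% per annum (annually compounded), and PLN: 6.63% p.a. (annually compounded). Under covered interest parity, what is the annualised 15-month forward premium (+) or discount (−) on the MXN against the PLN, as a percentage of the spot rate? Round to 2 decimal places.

+1.41%

T = 15/12 years.
F = S · g_PLN/g_MXN = 0.24462 × 1.0835508/1.0647842 = 0.24893138.
Annualised premium = (F − S)/S × (1/T) = (0.24893138 − 0.24462)/0.24462 ÷ (15/12) = 1.41%.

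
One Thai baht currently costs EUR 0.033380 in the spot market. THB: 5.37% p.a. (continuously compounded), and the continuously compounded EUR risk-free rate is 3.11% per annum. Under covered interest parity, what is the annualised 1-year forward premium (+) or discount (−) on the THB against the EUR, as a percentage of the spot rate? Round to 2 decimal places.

T = 1 year.
CIP forward (EUR per THB) = 0.03338 × 1.0315887/1.055168 = 0.032634074.
(F − S)/S ÷ T = (0.032634074 − 0.03338)/0.03338/1 = -0.022346 → -2.23%.

-2.23%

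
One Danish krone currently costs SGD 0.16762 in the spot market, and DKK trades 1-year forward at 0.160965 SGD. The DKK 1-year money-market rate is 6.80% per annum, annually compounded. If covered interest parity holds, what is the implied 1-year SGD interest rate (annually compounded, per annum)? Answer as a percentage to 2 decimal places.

2.56%

T = 1 year.
By CIP, F/S equals the SGD-to-DKK growth ratio: 0.160965/0.16762 = 0.9602971.
The DKK side grows by (1 + 0.0680)^1 = 1.068000.
So the SGD growth factor = 1.0255973.
r = 1.0255973^(1/1) − 1 = 0.025597 → 2.56%.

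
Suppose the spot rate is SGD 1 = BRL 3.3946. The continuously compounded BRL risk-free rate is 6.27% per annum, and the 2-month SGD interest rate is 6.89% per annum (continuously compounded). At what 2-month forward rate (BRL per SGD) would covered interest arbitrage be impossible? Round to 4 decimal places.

T = 2/12 years.
Growth of 1 BRL over T: e^(0.0627×2/12) = 1.0105048.
Growth of 1 SGD over T: e^(0.0689×2/12) = 1.0115495.
So F = 3.3946 × 1.0105048 / 1.0115495 = 3.391094 (BRL/SGD).

3.3911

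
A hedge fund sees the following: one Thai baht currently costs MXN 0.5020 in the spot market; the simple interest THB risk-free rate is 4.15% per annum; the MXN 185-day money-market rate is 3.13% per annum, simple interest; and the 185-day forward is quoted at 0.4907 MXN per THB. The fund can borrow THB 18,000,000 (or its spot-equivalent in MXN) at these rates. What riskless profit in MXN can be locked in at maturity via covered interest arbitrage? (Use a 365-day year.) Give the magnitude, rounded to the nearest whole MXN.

T = 185/365 years.
Route A — deposit THB, sell forward: 18,000,000 × 1.021034247 × 0.4907 = MXN 9,018,387.09.
Route B — convert at spot, deposit MXN: 18,000,000 × 0.5020 × 1.015864384 = MXN 9,179,350.57.
The quoted forward undervalues THB, so borrow THB, convert to MXN at spot, deposit the MXN at 3.13%, and buy THB forward at 0.4907 to cover the loan.
Profit = 9,179,350.57 − 9,018,387.09 = MXN 160,963.

MXN 160,963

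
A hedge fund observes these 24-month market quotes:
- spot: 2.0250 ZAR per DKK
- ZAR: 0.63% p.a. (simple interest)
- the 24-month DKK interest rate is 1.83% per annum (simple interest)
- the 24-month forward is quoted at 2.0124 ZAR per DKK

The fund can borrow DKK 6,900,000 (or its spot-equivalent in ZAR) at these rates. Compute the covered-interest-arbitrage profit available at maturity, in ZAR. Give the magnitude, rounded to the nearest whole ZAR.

T = 2 years.
Keep in DKK, deliver into the forward: 6,900,000·1.036600·2.0124 = ZAR 14,393,771.50.
Swap to ZAR now, deposit: 6,900,000·2.0250·1.012600 = ZAR 14,148,553.50.
The quoted forward overvalues DKK, so borrow ZAR, buy DKK at spot, deposit the DKK at 1.83%, and sell the proceeds forward at 2.0124.
Profit = 14,393,771.50 − 14,148,553.50 = ZAR 245,218.

ZAR 245,218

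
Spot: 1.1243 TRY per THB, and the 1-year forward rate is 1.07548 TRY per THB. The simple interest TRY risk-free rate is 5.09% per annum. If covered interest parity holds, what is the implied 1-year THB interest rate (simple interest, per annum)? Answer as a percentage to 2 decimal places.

T = 1 year.
By CIP, F/S equals the TRY-to-THB growth ratio: 1.07548/1.1243 = 0.9565774.
TRY growth factor: 1 + 0.0509×1 = 1.050900.
So the THB growth factor = 1.0986043.
(1.0986043 − 1)/T = 0.098604, i.e. 9.86%.

9.86%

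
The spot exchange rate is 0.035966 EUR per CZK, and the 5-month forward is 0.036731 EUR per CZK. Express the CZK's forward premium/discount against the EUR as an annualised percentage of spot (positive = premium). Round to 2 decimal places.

T = 5/12 years.
Period premium: (0.036731 − 0.035966)/0.035966 = 0.0212701.
Annualise by dividing by T: 0.0212701 / (5/12) = 0.051048 → 5.10%.

+5.10%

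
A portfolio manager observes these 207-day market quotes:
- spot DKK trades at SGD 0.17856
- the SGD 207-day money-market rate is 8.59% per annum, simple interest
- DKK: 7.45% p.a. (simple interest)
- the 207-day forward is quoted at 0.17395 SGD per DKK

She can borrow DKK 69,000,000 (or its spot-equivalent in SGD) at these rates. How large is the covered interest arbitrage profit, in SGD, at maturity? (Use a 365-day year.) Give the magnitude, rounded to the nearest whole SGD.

SGD 411,185

T = 207/365 years.
Invest the DKK and cover forward: 69,000,000 × 1.0422506849 × 0.17395 = SGD 12,509,665.96.
Convert at spot and invest in SGD: 69,000,000 × 0.17856 × 1.0487158904 = SGD 12,920,850.95.
The quoted forward undervalues DKK, so borrow DKK, convert to SGD at spot, deposit the SGD at 8.59%, and buy DKK forward at 0.17395 to cover the loan.
Arbitrage profit = |12,509,665.96 − 12,920,850.95| = SGD 411,185.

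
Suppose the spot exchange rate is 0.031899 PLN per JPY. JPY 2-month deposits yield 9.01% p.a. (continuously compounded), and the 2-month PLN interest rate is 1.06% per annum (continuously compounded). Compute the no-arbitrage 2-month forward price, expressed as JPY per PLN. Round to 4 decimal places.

T = 2/12 years.
Growth of 1 PLN over T: e^(0.0106×2/12) = 1.00176823.
JPY growth factor: e^(0.0901×2/12) = 1.01512998.
CIP: F = S · (grow PLN)/(grow JPY) = 0.031899 × 1.00176823/1.01512998 = 0.031479126 PLN per JPY.
Invert for JPY per PLN: 1 / 0.031479126 = 31.7671.

31.7671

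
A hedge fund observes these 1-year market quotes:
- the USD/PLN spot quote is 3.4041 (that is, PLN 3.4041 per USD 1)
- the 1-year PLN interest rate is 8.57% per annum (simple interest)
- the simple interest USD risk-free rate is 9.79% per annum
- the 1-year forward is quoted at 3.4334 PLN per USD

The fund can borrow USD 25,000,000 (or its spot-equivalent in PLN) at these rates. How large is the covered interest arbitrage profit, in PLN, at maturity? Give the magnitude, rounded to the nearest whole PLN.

T = 1 year.
Invest the USD and cover forward: 25,000,000 × 1.097900 × 3.4334 = PLN 94,238,246.50.
Convert at spot and invest in PLN: 25,000,000 × 3.4041 × 1.085700 = PLN 92,395,784.25.
The quoted forward overvalues USD, so borrow PLN, buy USD at spot, deposit the USD at 9.79%, and sell the proceeds forward at 3.4334.
Profit = 94,238,246.50 − 92,395,784.25 = PLN 1,842,462.

PLN 1,842,462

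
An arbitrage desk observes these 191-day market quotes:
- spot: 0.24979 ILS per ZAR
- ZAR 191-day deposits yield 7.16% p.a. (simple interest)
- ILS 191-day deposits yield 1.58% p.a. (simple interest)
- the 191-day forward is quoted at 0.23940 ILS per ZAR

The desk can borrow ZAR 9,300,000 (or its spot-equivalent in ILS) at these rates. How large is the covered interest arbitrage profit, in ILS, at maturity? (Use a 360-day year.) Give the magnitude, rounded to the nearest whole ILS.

T = 191/360 years.
Route A — deposit ZAR, sell forward: 9,300,000 × 1.037987778 × 0.23940 = ILS 2,310,996.75.
Route B — convert at spot, deposit ILS: 9,300,000 × 0.24979 × 1.008382778 = ILS 2,342,520.59.
The quoted forward undervalues ZAR, so borrow ZAR, convert to ILS at spot, deposit the ILS at 1.58%, and buy ZAR forward at 0.23940 to cover the loan.
The gap between the two covered legs is ILS 31,524.

ILS 31,524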